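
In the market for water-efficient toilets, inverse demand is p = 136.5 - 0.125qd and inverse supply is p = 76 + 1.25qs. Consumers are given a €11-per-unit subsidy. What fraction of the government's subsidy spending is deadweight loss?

Pre-subsidy: 136.5 - 0.125q = 76 + 1.25q gives q* = 44 and p* = 131.
With the rebate, buyers effectively pay pb = ps − 11, where ps is the price sellers receive.
On the curves, pb = 136.5 - 0.125q and ps = 76 + 1.25q; the wedge ps − pb = 11 gives 76 + 1.25q − (136.5 - 0.125q) = 11, so q' = 52.
Then pb = 136.5 − 0.125·52 = 130 and ps = 76 + 1.25·52 = 141.
ΔCS = ½(44 + 52)(131 − 130) = 48; ΔPS = ½(44 + 52)(141 − 131) = 480.
Government spending = 11 × 52 = 572.
DWL = ½ × 11 × (52 − 44) = 44; fraction = 44 / 572 = 1/13.

DWL / government spending = 1/13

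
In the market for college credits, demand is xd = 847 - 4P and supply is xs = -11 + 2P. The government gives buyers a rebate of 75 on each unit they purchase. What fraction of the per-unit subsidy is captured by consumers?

Pre-subsidy: 847 - 4P = -11 + 2P gives P* = 143, x* = 275.
With the rebate, buyers effectively pay Pb = Ps − 75, where Ps is the price sellers receive.
Demand in terms of Ps becomes xd = 847 − 4(Ps − 75) = 1147 - 4Ps. Setting this equal to supply: 1147 - 4Ps = -11 + 2Ps, so Ps = 193.
Buyers pay Pb = 193 − 75 = 118; x' = -11 + 2·193 = 375.
Buyers' price falls by P* − Pb = 143 − 118 = 25; sellers' price rises by Ps − P* = 193 − 143 = 50.
So consumers capture 25/75 = 1/3 of each unit of subsidy.

Consumer share = 1/3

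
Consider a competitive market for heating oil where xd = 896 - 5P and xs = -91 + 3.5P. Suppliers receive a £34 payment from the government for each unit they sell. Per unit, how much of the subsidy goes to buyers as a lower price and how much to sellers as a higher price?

Pre-subsidy: 896 - 5P = -91 + 3.5P gives P* = 1974/17, x* = 5362/17.
With the subsidy, sellers receive Ps = Pb + 34 for each unit, where Pb is the price buyers pay.
Supply in terms of Pb becomes xs = -91 + 3.5(Pb + 34) = 28 + 3.5Pb. Setting this equal to demand: 896 - 5Pb = 28 + 3.5Pb, so Pb = 1736/17.
Sellers receive Ps = 1736/17 + 34 = 2314/17; x' = 896 − 5·(1736/17) = 6552/17.
Buyers' price falls by P* − Pb = 1974/17 − 1736/17 = 14; sellers' price rises by Ps − P* = 2314/17 − 1974/17 = 20.

Buyers gain £14 per unit; sellers gain £20 per unit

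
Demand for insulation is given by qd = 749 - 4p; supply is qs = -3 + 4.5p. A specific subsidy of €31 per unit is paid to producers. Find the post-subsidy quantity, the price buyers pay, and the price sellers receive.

q' = 7833/17; buyers pay 1225/17; sellers receive 1752/17

Pre-subsidy: 749 - 4p = -3 + 4.5p gives p* = 1504/17, q* = 6717/17.
With the subsidy, sellers receive ps = pb + 31 for each unit, where pb is the price buyers pay.
Supply in terms of pb becomes qs = -3 + 4.5(pb + 31) = 136.5 + 4.5pb. Setting this equal to demand: 749 - 4pb = 136.5 + 4.5pb, so pb = 1225/17.
Sellers receive ps = 1225/17 + 31 = 1752/17; q' = 749 − 4·(1225/17) = 7833/17.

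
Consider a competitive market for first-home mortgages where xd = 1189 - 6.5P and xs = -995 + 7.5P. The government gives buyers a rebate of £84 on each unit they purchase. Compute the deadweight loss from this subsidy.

Pre-subsidy: 1189 - 6.5P = -995 + 7.5P gives P* = 156, x* = 175.
With the rebate, buyers effectively pay Pb = Ps − 84, where Ps is the price sellers receive.
Demand in terms of Ps becomes xd = 1189 − 6.5(Ps − 84) = 1735 - 6.5Ps. Setting this equal to supply: 1735 - 6.5Ps = -995 + 7.5Ps, so Ps = 195.
Buyers pay Pb = 195 − 84 = 111; x' = -995 + 7.5·195 = 467.5.
The subsidy expands output by 467.5 − 175 = 292.5 past the efficient level; on those units the gap between marginal cost and willingness to pay runs from 0 up to 84.
DWL = ½ × 84 × 292.5 = 12285.

Deadweight loss = £12285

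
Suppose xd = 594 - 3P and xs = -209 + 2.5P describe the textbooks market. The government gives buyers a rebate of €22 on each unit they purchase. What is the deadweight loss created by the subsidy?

Pre-subsidy: 594 - 3P = -209 + 2.5P gives P* = 146, x* = 156.
With the rebate, buyers effectively pay Pb = Ps − 22, where Ps is the price sellers receive.
Demand in terms of Ps becomes xd = 594 − 3(Ps − 22) = 660 - 3Ps. Setting this equal to supply: 660 - 3Ps = -209 + 2.5Ps, so Ps = 158.
Buyers pay Pb = 158 − 22 = 136; x' = -209 + 2.5·158 = 186.
The subsidy expands output by 186 − 156 = 30 past the efficient level; on those units the gap between marginal cost and willingness to pay runs from 0 up to 22.
DWL = ½ × 22 × 30 = 330.

Deadweight loss = €330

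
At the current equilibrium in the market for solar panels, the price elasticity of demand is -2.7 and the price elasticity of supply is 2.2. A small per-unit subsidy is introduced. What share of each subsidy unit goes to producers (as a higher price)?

Producer share = 27/49

For a small subsidy around the equilibrium, the benefit split depends on the relative slopes, which at a point are proportional to the elasticities.
Buyer share = εs/(εs + |εd|) = 2.2/(2.2 + 2.7) = 22/49; seller share = |εd|/(εs + |εd|) = 27/49.
So producers capture 27/49 of the subsidy.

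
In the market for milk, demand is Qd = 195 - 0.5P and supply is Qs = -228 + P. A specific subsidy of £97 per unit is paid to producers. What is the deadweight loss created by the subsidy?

Pre-subsidy: 195 - 0.5P = -228 + P gives P* = 282, Q* = 54.
With the subsidy, sellers receive Ps = Pb + 97 for each unit, where Pb is the price buyers pay.
Supply in terms of Pb becomes Qs = -228 + 1(Pb + 97) = -131 + Pb. Setting this equal to demand: 195 - 0.5Pb = -131 + Pb, so Pb = 652/3.
Sellers receive Ps = 652/3 + 97 = 943/3; Q' = 195 − 0.5·(652/3) = 259/3.
The subsidy expands output by 259/3 − 54 = 97/3 past the efficient level; on those units the gap between marginal cost and willingness to pay runs from 0 up to 97.
DWL = ½ × 97 × 97/3 = 9409/6.

Deadweight loss = 9409/6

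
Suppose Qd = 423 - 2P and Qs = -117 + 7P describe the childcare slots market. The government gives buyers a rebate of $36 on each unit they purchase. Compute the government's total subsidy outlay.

Government cost = $12924

Pre-subsidy: 423 - 2P = -117 + 7P gives P* = 60, Q* = 303.
With the rebate, buyers effectively pay Pb = Ps − 36, where Ps is the price sellers receive.
Demand in terms of Ps becomes Qd = 423 − 2(Ps − 36) = 495 - 2Ps. Setting this equal to supply: 495 - 2Ps = -117 + 7Ps, so Ps = 68.
Buyers pay Pb = 68 − 36 = 32; Q' = -117 + 7·68 = 359.
Government outlay = subsidy × quantity = 36 × 359 = 12924.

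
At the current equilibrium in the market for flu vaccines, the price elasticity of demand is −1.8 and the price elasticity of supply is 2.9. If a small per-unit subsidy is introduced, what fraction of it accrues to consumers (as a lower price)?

For a small subsidy around the equilibrium, the benefit split depends on the relative slopes, which at a point are proportional to the elasticities.
Buyer share = εs/(εs + |εd|) = 2.9/(2.9 + 1.8) = 29/47; seller share = |εd|/(εs + |εd|) = 18/47.

Consumer share = 29/47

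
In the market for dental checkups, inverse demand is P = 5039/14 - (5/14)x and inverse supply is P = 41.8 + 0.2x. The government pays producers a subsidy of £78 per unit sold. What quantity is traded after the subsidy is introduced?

x' = 711

Pre-subsidy: 5039/14 - (5/14)x = 41.8 + 0.2x gives x* = 571 and P* = 156.
With the subsidy, sellers receive Ps = Pb + 78 for each unit, where Pb is the price buyers pay.
On the curves, Pb = 5039/14 - (5/14)x and Ps = 41.8 + 0.2x; the wedge Ps − Pb = 78 gives 41.8 + 0.2x − (5039/14 - (5/14)x) = 78, so x' = 711.
Then Pb = 5039/14 − (5/14)·711 = 106 and Ps = 41.8 + 0.2·711 = 184.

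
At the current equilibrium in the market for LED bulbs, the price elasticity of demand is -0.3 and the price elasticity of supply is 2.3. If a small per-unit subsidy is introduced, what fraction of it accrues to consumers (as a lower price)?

Consumer share = 23/26

For a small subsidy around the equilibrium, the benefit split depends on the relative slopes, which at a point are proportional to the elasticities.
Buyer share = εs/(εs + |εd|) = 2.3/(2.3 + 0.3) = 23/26; seller share = |εd|/(εs + |εd|) = 3/26.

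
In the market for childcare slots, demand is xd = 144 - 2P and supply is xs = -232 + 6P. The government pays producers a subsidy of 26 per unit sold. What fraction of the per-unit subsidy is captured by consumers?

Pre-subsidy: 144 - 2P = -232 + 6P gives P* = 47, x* = 50.
With the subsidy, sellers receive Ps = Pb + 26 for each unit, where Pb is the price buyers pay.
Supply in terms of Pb becomes xs = -232 + 6(Pb + 26) = -76 + 6Pb. Setting this equal to demand: 144 - 2Pb = -76 + 6Pb, so Pb = 27.5.
Sellers receive Ps = 27.5 + 26 = 53.5; x' = 144 − 2·27.5 = 89.
Buyers' price falls by P* − Pb = 47 − 27.5 = 19.5; sellers' price rises by Ps − P* = 53.5 − 47 = 6.5.
So consumers capture 19.5/26 = 0.75 of each unit of subsidy.

Consumer share = 0.75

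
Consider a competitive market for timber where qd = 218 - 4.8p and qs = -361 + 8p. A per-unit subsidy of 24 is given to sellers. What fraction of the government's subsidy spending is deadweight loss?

Pre-subsidy: 218 - 4.8p = -361 + 8p gives p* = 45.234375, q* = 0.875.
With the subsidy, sellers receive ps = pb + 24 for each unit, where pb is the price buyers pay.
Supply in terms of pb becomes qs = -361 + 8(pb + 24) = -169 + 8pb. Setting this equal to demand: 218 - 4.8pb = -169 + 8pb, so pb = 30.234375.
Sellers receive ps = 30.234375 + 24 = 54.234375; q' = 218 − 4.8·30.234375 = 72.875.
ΔCS = ½(0.875 + 72.875)(45.234375 − 30.234375) = 553.125; ΔPS = ½(0.875 + 72.875)(54.234375 − 45.234375) = 331.875.
Government spending = 24 × 72.875 = 1749.
DWL = ½ × 24 × (72.875 − 0.875) = 864; fraction = 864 / 1749 = 288/583.

DWL / government spending = 288/583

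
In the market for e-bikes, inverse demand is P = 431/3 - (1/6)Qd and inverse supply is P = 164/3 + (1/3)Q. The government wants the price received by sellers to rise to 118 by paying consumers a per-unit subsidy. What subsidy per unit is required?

At a seller price of 118, quantity supplied is -164 + 3·118 = 190.
Buyers absorb 190 only when they pay Pb = 431/3 − (1/6)·190 = 112.
s = Ps − Pb = 118 − 112 = 6.

Required subsidy s = 6 per unit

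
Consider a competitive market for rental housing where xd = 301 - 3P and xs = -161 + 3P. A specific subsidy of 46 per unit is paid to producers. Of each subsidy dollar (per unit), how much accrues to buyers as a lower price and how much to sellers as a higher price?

Pre-subsidy: 301 - 3P = -161 + 3P gives P* = 77, x* = 70.
With the subsidy, sellers receive Ps = Pb + 46 for each unit, where Pb is the price buyers pay.
Supply in terms of Pb becomes xs = -161 + 3(Pb + 46) = -23 + 3Pb. Setting this equal to demand: 301 - 3Pb = -23 + 3Pb, so Pb = 54.
Sellers receive Ps = 54 + 46 = 100; x' = 301 − 3·54 = 139.
Buyers' price falls by P* − Pb = 77 − 54 = 23; sellers' price rises by Ps − P* = 100 − 77 = 23.

Buyers gain 23 per unit; sellers gain 23 per unit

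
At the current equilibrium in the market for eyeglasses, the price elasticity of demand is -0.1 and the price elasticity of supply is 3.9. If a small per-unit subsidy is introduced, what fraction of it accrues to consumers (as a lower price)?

Consumer share = 0.975

For a small subsidy around the equilibrium, the benefit split depends on the relative slopes, which at a point are proportional to the elasticities.
Buyer share = εs/(εs + |εd|) = 3.9/(3.9 + 0.1) = 0.975; seller share = |εd|/(εs + |εd|) = 0.025.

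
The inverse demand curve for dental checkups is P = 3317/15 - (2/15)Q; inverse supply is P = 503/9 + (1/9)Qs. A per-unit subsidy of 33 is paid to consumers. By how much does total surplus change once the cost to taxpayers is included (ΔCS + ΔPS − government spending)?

Net change in total surplus = -2227.5

Pre-subsidy: 3317/15 - (2/15)Q = 503/9 + (1/9)Q gives Q* = 676 and P* = 131.
With the rebate, buyers effectively pay Pb = Ps − 33, where Ps is the price sellers receive.
On the curves, Pb = 3317/15 - (2/15)Q and Ps = 503/9 + (1/9)Q; the wedge Ps − Pb = 33 gives 503/9 + (1/9)Q − (3317/15 - (2/15)Q) = 33, so Q' = 811.
Then Pb = 3317/15 − (2/15)·811 = 113 and Ps = 503/9 + (1/9)·811 = 146.
ΔCS = ½(676 + 811)(131 − 113) = 13383; ΔPS = ½(676 + 811)(146 − 131) = 11152.5.
Government spending = 33 × 811 = 26763.
Net change = 13383 + 11152.5 − 26763 = -2227.5. The loss equals the DWL triangle ½·33·135.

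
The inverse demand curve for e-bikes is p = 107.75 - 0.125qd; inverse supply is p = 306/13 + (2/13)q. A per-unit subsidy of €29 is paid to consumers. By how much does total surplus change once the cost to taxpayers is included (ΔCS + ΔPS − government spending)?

Pre-subsidy: 107.75 - 0.125q = 306/13 + (2/13)q gives q* = 302 and p* = 70.
With the rebate, buyers effectively pay pb = ps − 29, where ps is the price sellers receive.
On the curves, pb = 107.75 - 0.125q and ps = 306/13 + (2/13)q; the wedge ps − pb = 29 gives 306/13 + (2/13)q − (107.75 - 0.125q) = 29, so q' = 406.
Then pb = 107.75 − 0.125·406 = 57 and ps = 306/13 + (2/13)·406 = 86.
ΔCS = ½(302 + 406)(70 − 57) = 4602; ΔPS = ½(302 + 406)(86 − 70) = 5664.
Government spending = 29 × 406 = 11774.
Net change = 4602 + 5664 − 11774 = -1508. The loss equals the DWL triangle ½·29·104.

Net change in total surplus = -€1508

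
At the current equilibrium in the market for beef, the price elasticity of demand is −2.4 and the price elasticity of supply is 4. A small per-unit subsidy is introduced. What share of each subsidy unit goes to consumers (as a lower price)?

For a small subsidy around the equilibrium, the benefit split depends on the relative slopes, which at a point are proportional to the elasticities.
Buyer share = εs/(εs + |εd|) = 4/(4 + 2.4) = 0.625; seller share = |εd|/(εs + |εd|) = 0.375.

Consumer share = 0.625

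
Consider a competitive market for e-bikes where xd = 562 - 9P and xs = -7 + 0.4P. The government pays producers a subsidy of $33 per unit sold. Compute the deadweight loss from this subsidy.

Deadweight loss = 9801/47

Pre-subsidy: 562 - 9P = -7 + 0.4P gives P* = 2845/47, x* = 809/47.
With the subsidy, sellers receive Ps = Pb + 33 for each unit, where Pb is the price buyers pay.
Supply in terms of Pb becomes xs = -7 + 0.4(Pb + 33) = 6.2 + 0.4Pb. Setting this equal to demand: 562 - 9Pb = 6.2 + 0.4Pb, so Pb = 2779/47.
Sellers receive Ps = 2779/47 + 33 = 4330/47; x' = 562 − 9·(2779/47) = 1403/47.
The subsidy expands output by 1403/47 − 809/47 = 594/47 past the efficient level; on those units the gap between marginal cost and willingness to pay runs from 0 up to 33.
DWL = ½ × 33 × 594/47 = 9801/47.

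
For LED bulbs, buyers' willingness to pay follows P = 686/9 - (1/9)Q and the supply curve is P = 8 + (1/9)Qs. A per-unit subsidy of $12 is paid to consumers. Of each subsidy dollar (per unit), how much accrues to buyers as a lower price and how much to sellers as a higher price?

Pre-subsidy: 686/9 - (1/9)Q = 8 + (1/9)Q gives Q* = 307 and P* = 379/9.
With the rebate, buyers effectively pay Pb = Ps − 12, where Ps is the price sellers receive.
On the curves, Pb = 686/9 - (1/9)Q and Ps = 8 + (1/9)Q; the wedge Ps − Pb = 12 gives 8 + (1/9)Q − (686/9 - (1/9)Q) = 12, so Q' = 361.
Then Pb = 686/9 − (1/9)·361 = 325/9 and Ps = 8 + (1/9)·361 = 433/9.
Buyers' price falls by P* − Pb = 379/9 − 325/9 = 6; sellers' price rises by Ps − P* = 433/9 − 379/9 = 6.

Buyers gain $6 per unit; sellers gain $6 per unit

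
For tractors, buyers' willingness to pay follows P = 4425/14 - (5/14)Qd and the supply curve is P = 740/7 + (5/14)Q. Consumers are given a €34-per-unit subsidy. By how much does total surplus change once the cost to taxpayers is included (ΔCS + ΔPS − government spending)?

Net change in total surplus = -€809.2

Pre-subsidy: 4425/14 - (5/14)Q = 740/7 + (5/14)Q gives Q* = 294.5 and P* = 5905/28.
With the rebate, buyers effectively pay Pb = Ps − 34, where Ps is the price sellers receive.
On the curves, Pb = 4425/14 - (5/14)Q and Ps = 740/7 + (5/14)Q; the wedge Ps − Pb = 34 gives 740/7 + (5/14)Q − (4425/14 - (5/14)Q) = 34, so Q' = 342.1.
Then Pb = 4425/14 − (5/14)·342.1 = 5429/28 and Ps = 740/7 + (5/14)·342.1 = 6381/28.
ΔCS = ½(294.5 + 342.1)(5905/28 − 5429/28) = 5411.1; ΔPS = ½(294.5 + 342.1)(6381/28 − 5905/28) = 5411.1.
Government spending = 34 × 342.1 = 11631.4.
Net change = 5411.1 + 5411.1 − 11631.4 = -809.2. The loss equals the DWL triangle ½·34·47.6.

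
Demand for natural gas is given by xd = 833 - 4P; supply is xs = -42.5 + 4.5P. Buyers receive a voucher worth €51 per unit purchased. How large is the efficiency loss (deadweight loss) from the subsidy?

Deadweight loss = €2754

Pre-subsidy: 833 - 4P = -42.5 + 4.5P gives P* = 103, x* = 421.
With the rebate, buyers effectively pay Pb = Ps − 51, where Ps is the price sellers receive.
Demand in terms of Ps becomes xd = 833 − 4(Ps − 51) = 1037 - 4Ps. Setting this equal to supply: 1037 - 4Ps = -42.5 + 4.5Ps, so Ps = 127.
Buyers pay Pb = 127 − 51 = 76; x' = -42.5 + 4.5·127 = 529.
The subsidy expands output by 529 − 421 = 108 past the efficient level; on those units the gap between marginal cost and willingness to pay runs from 0 up to 51.
DWL = ½ × 51 × 108 = 2754.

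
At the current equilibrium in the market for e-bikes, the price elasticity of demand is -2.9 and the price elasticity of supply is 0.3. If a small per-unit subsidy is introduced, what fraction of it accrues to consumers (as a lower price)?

Consumer share = 0.09375

For a small subsidy around the equilibrium, the benefit split depends on the relative slopes, which at a point are proportional to the elasticities.
Buyer share = εs/(εs + |εd|) = 0.3/(0.3 + 2.9) = 0.09375; seller share = |εd|/(εs + |εd|) = 0.90625.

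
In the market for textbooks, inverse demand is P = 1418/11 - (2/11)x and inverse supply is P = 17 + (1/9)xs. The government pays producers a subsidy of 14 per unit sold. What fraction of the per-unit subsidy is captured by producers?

Pre-subsidy: 1418/11 - (2/11)x = 17 + (1/9)x gives x* = 11079/29 and P* = 1724/29.
With the subsidy, sellers receive Ps = Pb + 14 for each unit, where Pb is the price buyers pay.
On the curves, Pb = 1418/11 - (2/11)x and Ps = 17 + (1/9)x; the wedge Ps − Pb = 14 gives 17 + (1/9)x − (1418/11 - (2/11)x) = 14, so x' = 12465/29.
Then Pb = 1418/11 − (2/11)·(12465/29) = 1472/29 and Ps = 17 + (1/9)·(12465/29) = 1878/29.
Buyers' price falls by P* − Pb = 1724/29 − 1472/29 = 252/29; sellers' price rises by Ps − P* = 1878/29 − 1724/29 = 154/29.
So producers capture (154/29)/14 = 11/29 of each unit of subsidy.

Producer share = 11/29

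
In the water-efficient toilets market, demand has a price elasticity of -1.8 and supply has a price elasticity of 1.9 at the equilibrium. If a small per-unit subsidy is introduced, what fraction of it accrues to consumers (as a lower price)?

Consumer share = 19/37

For a small subsidy around the equilibrium, the benefit split depends on the relative slopes, which at a point are proportional to the elasticities.
Buyer share = εs/(εs + |εd|) = 1.9/(1.9 + 1.8) = 19/37; seller share = |εd|/(εs + |εd|) = 18/37.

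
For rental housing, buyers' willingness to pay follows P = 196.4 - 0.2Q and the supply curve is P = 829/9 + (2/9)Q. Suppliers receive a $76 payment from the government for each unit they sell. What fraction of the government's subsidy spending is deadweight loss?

Pre-subsidy: 196.4 - 0.2Q = 829/9 + (2/9)Q gives Q* = 247 and P* = 147.
With the subsidy, sellers receive Ps = Pb + 76 for each unit, where Pb is the price buyers pay.
On the curves, Pb = 196.4 - 0.2Q and Ps = 829/9 + (2/9)Q; the wedge Ps − Pb = 76 gives 829/9 + (2/9)Q − (196.4 - 0.2Q) = 76, so Q' = 427.
Then Pb = 196.4 − 0.2·427 = 111 and Ps = 829/9 + (2/9)·427 = 187.
ΔCS = ½(247 + 427)(147 − 111) = 12132; ΔPS = ½(247 + 427)(187 − 147) = 13480.
Government spending = 76 × 427 = 32452.
DWL = ½ × 76 × (427 − 247) = 6840; fraction = 6840 / 32452 = 90/427.

DWL / government spending = 90/427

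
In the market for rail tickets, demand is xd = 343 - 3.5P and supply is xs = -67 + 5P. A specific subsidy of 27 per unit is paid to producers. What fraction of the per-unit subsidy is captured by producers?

Pre-subsidy: 343 - 3.5P = -67 + 5P gives P* = 820/17, x* = 2961/17.
With the subsidy, sellers receive Ps = Pb + 27 for each unit, where Pb is the price buyers pay.
Supply in terms of Pb becomes xs = -67 + 5(Pb + 27) = 68 + 5Pb. Setting this equal to demand: 343 - 3.5Pb = 68 + 5Pb, so Pb = 550/17.
Sellers receive Ps = 550/17 + 27 = 1009/17; x' = 343 − 3.5·(550/17) = 3906/17.
Buyers' price falls by P* − Pb = 820/17 − 550/17 = 270/17; sellers' price rises by Ps − P* = 1009/17 − 820/17 = 189/17.
So producers capture (189/17)/27 = 7/17 of each unit of subsidy.

Producer share = 7/17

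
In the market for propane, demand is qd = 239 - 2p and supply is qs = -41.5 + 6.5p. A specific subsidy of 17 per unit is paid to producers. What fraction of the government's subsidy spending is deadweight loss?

DWL / government spending = 13/199

Pre-subsidy: 239 - 2p = -41.5 + 6.5p gives p* = 33, q* = 173.
With the subsidy, sellers receive ps = pb + 17 for each unit, where pb is the price buyers pay.
Supply in terms of pb becomes qs = -41.5 + 6.5(pb + 17) = 69 + 6.5pb. Setting this equal to demand: 239 - 2pb = 69 + 6.5pb, so pb = 20.
Sellers receive ps = 20 + 17 = 37; q' = 239 − 2·20 = 199.
ΔCS = ½(173 + 199)(33 − 20) = 2418; ΔPS = ½(173 + 199)(37 − 33) = 744.
Government spending = 17 × 199 = 3383.
DWL = ½ × 17 × (199 − 173) = 221; fraction = 221 / 3383 = 13/199.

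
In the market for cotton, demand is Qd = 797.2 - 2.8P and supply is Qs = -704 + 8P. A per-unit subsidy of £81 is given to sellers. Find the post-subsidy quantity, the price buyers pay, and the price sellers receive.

Q' = 576; buyers pay £79; sellers receive £160

Pre-subsidy: 797.2 - 2.8P = -704 + 8P gives P* = 139, Q* = 408.
With the subsidy, sellers receive Ps = Pb + 81 for each unit, where Pb is the price buyers pay.
Supply in terms of Pb becomes Qs = -704 + 8(Pb + 81) = -56 + 8Pb. Setting this equal to demand: 797.2 - 2.8Pb = -56 + 8Pb, so Pb = 79.
Sellers receive Ps = 79 + 81 = 160; Q' = 797.2 − 2.8·79 = 576.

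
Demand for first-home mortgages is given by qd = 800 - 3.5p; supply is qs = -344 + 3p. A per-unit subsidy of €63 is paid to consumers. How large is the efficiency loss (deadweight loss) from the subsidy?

Deadweight loss = 83349/26

Pre-subsidy: 800 - 3.5p = -344 + 3p gives p* = 176, q* = 184.
With the rebate, buyers effectively pay pb = ps − 63, where ps is the price sellers receive.
Demand in terms of ps becomes qd = 800 − 3.5(ps − 63) = 1020.5 - 3.5ps. Setting this equal to supply: 1020.5 - 3.5ps = -344 + 3ps, so ps = 2729/13.
Buyers pay pb = 2729/13 − 63 = 1910/13; q' = -344 + 3·(2729/13) = 3715/13.
The subsidy expands output by 3715/13 − 184 = 1323/13 past the efficient level; on those units the gap between marginal cost and willingness to pay runs from 0 up to 63.
DWL = ½ × 63 × 1323/13 = 83349/26.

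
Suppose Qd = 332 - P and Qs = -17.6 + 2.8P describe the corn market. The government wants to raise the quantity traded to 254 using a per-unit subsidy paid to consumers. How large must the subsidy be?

At Q = 254, invert demand for the buyer price: Pb = (332 − 254)/1 = 78; invert supply for the seller price: Ps = (254 − (-17.6))/2.8 = 97.
The subsidy must fill the gap: s = Ps − Pb = 97 − 78 = 19.

Required subsidy s = 19 per unit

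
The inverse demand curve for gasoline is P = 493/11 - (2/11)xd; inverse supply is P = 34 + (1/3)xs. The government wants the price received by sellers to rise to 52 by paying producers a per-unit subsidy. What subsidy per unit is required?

Required subsidy s = 17 per unit

At a seller price of 52, quantity supplied is -102 + 3·52 = 54.
Buyers absorb 54 only when they pay Pb = 493/11 − (2/11)·54 = 35.
s = Ps − Pb = 52 − 35 = 17.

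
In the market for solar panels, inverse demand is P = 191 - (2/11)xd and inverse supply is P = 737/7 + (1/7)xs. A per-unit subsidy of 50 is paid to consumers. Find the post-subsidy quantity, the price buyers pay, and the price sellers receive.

Pre-subsidy: 191 - (2/11)x = 737/7 + (1/7)x gives x* = 264 and P* = 143.
With the rebate, buyers effectively pay Pb = Ps − 50, where Ps is the price sellers receive.
On the curves, Pb = 191 - (2/11)x and Ps = 737/7 + (1/7)x; the wedge Ps − Pb = 50 gives 737/7 + (1/7)x − (191 - (2/11)x) = 50, so x' = 418.
Then Pb = 191 − (2/11)·418 = 115 and Ps = 737/7 + (1/7)·418 = 165.

x' = 418; buyers pay 115; sellers receive 165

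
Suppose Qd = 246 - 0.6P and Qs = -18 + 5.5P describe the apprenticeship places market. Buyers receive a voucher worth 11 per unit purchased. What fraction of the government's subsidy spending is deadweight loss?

Pre-subsidy: 246 - 0.6P = -18 + 5.5P gives P* = 2640/61, Q* = 13422/61.
With the rebate, buyers effectively pay Pb = Ps − 11, where Ps is the price sellers receive.
Demand in terms of Ps becomes Qd = 246 − 0.6(Ps − 11) = 252.6 - 0.6Ps. Setting this equal to supply: 252.6 - 0.6Ps = -18 + 5.5Ps, so Ps = 2706/61.
Buyers pay Pb = 2706/61 − 11 = 2035/61; Q' = -18 + 5.5·(2706/61) = 13785/61.
ΔCS = ½(13422/61 + 13785/61)(2640/61 − 2035/61) = 16460235/7442; ΔPS = ½(13422/61 + 13785/61)(2706/61 − 2640/61) = 897831/3721.
Government spending = 11 × 13785/61 = 151635/61.
DWL = ½ × 11 × (13785/61 − 13422/61) = 3993/122; fraction = (3993/122) / (151635/61) = 121/9190.

DWL / government spending = 121/9190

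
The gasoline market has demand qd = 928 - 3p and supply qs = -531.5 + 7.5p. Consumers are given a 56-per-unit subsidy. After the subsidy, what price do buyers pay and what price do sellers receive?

Pre-subsidy: 928 - 3p = -531.5 + 7.5p gives p* = 139, q* = 511.
With the rebate, buyers effectively pay pb = ps − 56, where ps is the price sellers receive.
Demand in terms of ps becomes qd = 928 − 3(ps − 56) = 1096 - 3ps. Setting this equal to supply: 1096 - 3ps = -531.5 + 7.5ps, so ps = 155.
Buyers pay pb = 155 − 56 = 99; q' = -531.5 + 7.5·155 = 631.

Buyers pay 99; sellers receive 155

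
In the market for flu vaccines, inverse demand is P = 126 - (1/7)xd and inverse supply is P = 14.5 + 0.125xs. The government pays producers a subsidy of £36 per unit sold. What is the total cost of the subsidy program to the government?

Government cost = £19824

Pre-subsidy: 126 - (1/7)x = 14.5 + 0.125x gives x* = 6244/15 and P* = 998/15.
With the subsidy, sellers receive Ps = Pb + 36 for each unit, where Pb is the price buyers pay.
On the curves, Pb = 126 - (1/7)x and Ps = 14.5 + 0.125x; the wedge Ps − Pb = 36 gives 14.5 + 0.125x − (126 - (1/7)x) = 36, so x' = 1652/3.
Then Pb = 126 − (1/7)·(1652/3) = 142/3 and Ps = 14.5 + 0.125·(1652/3) = 250/3.
Government outlay = subsidy × quantity = 36 × 1652/3 = 19824.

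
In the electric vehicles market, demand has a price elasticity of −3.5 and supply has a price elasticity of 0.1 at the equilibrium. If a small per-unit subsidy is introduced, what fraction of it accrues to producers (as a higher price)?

For a small subsidy around the equilibrium, the benefit split depends on the relative slopes, which at a point are proportional to the elasticities.
Buyer share = εs/(εs + |εd|) = 0.1/(0.1 + 3.5) = 1/36; seller share = |εd|/(εs + |εd|) = 35/36.
So producers capture 35/36 of the subsidy.

Producer share = 35/36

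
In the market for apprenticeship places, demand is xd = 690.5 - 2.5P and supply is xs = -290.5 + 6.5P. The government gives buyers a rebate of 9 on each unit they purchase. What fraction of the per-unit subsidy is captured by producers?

Producer share = 5/18

Pre-subsidy: 690.5 - 2.5P = -290.5 + 6.5P gives P* = 109, x* = 418.
With the rebate, buyers effectively pay Pb = Ps − 9, where Ps is the price sellers receive.
Demand in terms of Ps becomes xd = 690.5 − 2.5(Ps − 9) = 713 - 2.5Ps. Setting this equal to supply: 713 - 2.5Ps = -290.5 + 6.5Ps, so Ps = 111.5.
Buyers pay Pb = 111.5 − 9 = 102.5; x' = -290.5 + 6.5·111.5 = 434.25.
Buyers' price falls by P* − Pb = 109 − 102.5 = 6.5; sellers' price rises by Ps − P* = 111.5 − 109 = 2.5.
So producers capture 2.5/9 = 5/18 of each unit of subsidy.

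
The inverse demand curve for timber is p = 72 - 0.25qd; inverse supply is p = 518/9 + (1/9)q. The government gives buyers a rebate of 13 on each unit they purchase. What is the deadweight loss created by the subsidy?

Deadweight loss = 234

Pre-subsidy: 72 - 0.25q = 518/9 + (1/9)q gives q* = 40 and p* = 62.
With the rebate, buyers effectively pay pb = ps − 13, where ps is the price sellers receive.
On the curves, pb = 72 - 0.25q and ps = 518/9 + (1/9)q; the wedge ps − pb = 13 gives 518/9 + (1/9)q − (72 - 0.25q) = 13, so q' = 76.
Then pb = 72 − 0.25·76 = 53 and ps = 518/9 + (1/9)·76 = 66.
The subsidy expands output by 76 − 40 = 36 past the efficient level; on those units the gap between marginal cost and willingness to pay runs from 0 up to 13.
DWL = ½ × 13 × 36 = 234.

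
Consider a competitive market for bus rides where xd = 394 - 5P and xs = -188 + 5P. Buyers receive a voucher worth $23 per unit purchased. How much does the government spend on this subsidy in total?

Government cost = $3691.5

Pre-subsidy: 394 - 5P = -188 + 5P gives P* = 58.2, x* = 103.
With the rebate, buyers effectively pay Pb = Ps − 23, where Ps is the price sellers receive.
Demand in terms of Ps becomes xd = 394 − 5(Ps − 23) = 509 - 5Ps. Setting this equal to supply: 509 - 5Ps = -188 + 5Ps, so Ps = 69.7.
Buyers pay Pb = 69.7 − 23 = 46.7; x' = -188 + 5·69.7 = 160.5.
Government outlay = subsidy × quantity = 23 × 160.5 = 3691.5.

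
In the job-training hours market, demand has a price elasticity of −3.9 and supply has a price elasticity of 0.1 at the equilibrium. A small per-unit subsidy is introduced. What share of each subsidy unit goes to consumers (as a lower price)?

Consumer share = 0.025

For a small subsidy around the equilibrium, the benefit split depends on the relative slopes, which at a point are proportional to the elasticities.
Buyer share = εs/(εs + |εd|) = 0.1/(0.1 + 3.9) = 0.025; seller share = |εd|/(εs + |εd|) = 0.975.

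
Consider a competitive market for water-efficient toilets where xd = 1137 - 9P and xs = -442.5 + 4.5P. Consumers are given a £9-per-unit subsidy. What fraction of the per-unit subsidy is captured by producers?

Pre-subsidy: 1137 - 9P = -442.5 + 4.5P gives P* = 117, x* = 84.
With the rebate, buyers effectively pay Pb = Ps − 9, where Ps is the price sellers receive.
Demand in terms of Ps becomes xd = 1137 − 9(Ps − 9) = 1218 - 9Ps. Setting this equal to supply: 1218 - 9Ps = -442.5 + 4.5Ps, so Ps = 123.
Buyers pay Pb = 123 − 9 = 114; x' = -442.5 + 4.5·123 = 111.
Buyers' price falls by P* − Pb = 117 − 114 = 3; sellers' price rises by Ps − P* = 123 − 117 = 6.
So producers capture 6/9 = 2/3 of each unit of subsidy.

Producer share = 2/3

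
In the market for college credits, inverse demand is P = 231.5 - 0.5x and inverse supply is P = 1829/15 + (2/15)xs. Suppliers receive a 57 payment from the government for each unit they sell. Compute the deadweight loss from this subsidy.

Deadweight loss = 2565

Pre-subsidy: 231.5 - 0.5x = 1829/15 + (2/15)x gives x* = 173 and P* = 145.
With the subsidy, sellers receive Ps = Pb + 57 for each unit, where Pb is the price buyers pay.
On the curves, Pb = 231.5 - 0.5x and Ps = 1829/15 + (2/15)x; the wedge Ps − Pb = 57 gives 1829/15 + (2/15)x − (231.5 - 0.5x) = 57, so x' = 263.
Then Pb = 231.5 − 0.5·263 = 100 and Ps = 1829/15 + (2/15)·263 = 157.
The subsidy expands output by 263 − 173 = 90 past the efficient level; on those units the gap between marginal cost and willingness to pay runs from 0 up to 57.
DWL = ½ × 57 × 90 = 2565.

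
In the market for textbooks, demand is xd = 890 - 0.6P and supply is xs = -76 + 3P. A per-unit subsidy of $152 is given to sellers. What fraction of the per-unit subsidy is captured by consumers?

Consumer share = 5/6

Pre-subsidy: 890 - 0.6P = -76 + 3P gives P* = 805/3, x* = 729.
With the subsidy, sellers receive Ps = Pb + 152 for each unit, where Pb is the price buyers pay.
Supply in terms of Pb becomes xs = -76 + 3(Pb + 152) = 380 + 3Pb. Setting this equal to demand: 890 - 0.6Pb = 380 + 3Pb, so Pb = 425/3.
Sellers receive Ps = 425/3 + 152 = 881/3; x' = 890 − 0.6·(425/3) = 805.
Buyers' price falls by P* − Pb = 805/3 − 425/3 = 380/3; sellers' price rises by Ps − P* = 881/3 − 805/3 = 76/3.
So consumers capture (380/3)/152 = 5/6 of each unit of subsidy.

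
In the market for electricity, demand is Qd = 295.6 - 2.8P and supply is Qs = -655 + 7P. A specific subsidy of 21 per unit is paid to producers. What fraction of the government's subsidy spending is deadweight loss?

DWL / government spending = 7/22

Pre-subsidy: 295.6 - 2.8P = -655 + 7P gives P* = 97, Q* = 24.
With the subsidy, sellers receive Ps = Pb + 21 for each unit, where Pb is the price buyers pay.
Supply in terms of Pb becomes Qs = -655 + 7(Pb + 21) = -508 + 7Pb. Setting this equal to demand: 295.6 - 2.8Pb = -508 + 7Pb, so Pb = 82.
Sellers receive Ps = 82 + 21 = 103; Q' = 295.6 − 2.8·82 = 66.
ΔCS = ½(24 + 66)(97 − 82) = 675; ΔPS = ½(24 + 66)(103 − 97) = 270.
Government spending = 21 × 66 = 1386.
DWL = ½ × 21 × (66 − 24) = 441; fraction = 441 / 1386 = 7/22.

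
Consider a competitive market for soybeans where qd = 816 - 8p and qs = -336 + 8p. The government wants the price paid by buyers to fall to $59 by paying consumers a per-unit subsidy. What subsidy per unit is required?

Required subsidy s = $26 per unit

At a buyer price of 59, quantity demanded is 816 − 8·59 = 344.
Sellers supply 344 only when they receive ps with -336 + 8·ps = 344, i.e. ps = 85.
s = ps − pb = 85 − 59 = 26.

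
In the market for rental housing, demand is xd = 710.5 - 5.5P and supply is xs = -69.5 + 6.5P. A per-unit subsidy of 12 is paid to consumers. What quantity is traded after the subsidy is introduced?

x' = 388.75

Pre-subsidy: 710.5 - 5.5P = -69.5 + 6.5P gives P* = 65, x* = 353.
With the rebate, buyers effectively pay Pb = Ps − 12, where Ps is the price sellers receive.
Demand in terms of Ps becomes xd = 710.5 − 5.5(Ps − 12) = 776.5 - 5.5Ps. Setting this equal to supply: 776.5 - 5.5Ps = -69.5 + 6.5Ps, so Ps = 70.5.
Buyers pay Pb = 70.5 − 12 = 58.5; x' = -69.5 + 6.5·70.5 = 388.75.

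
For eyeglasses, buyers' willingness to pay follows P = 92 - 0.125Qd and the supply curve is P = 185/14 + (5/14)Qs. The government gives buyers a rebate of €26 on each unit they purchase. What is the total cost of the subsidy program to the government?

Government cost = 16952/3

Pre-subsidy: 92 - 0.125Q = 185/14 + (5/14)Q gives Q* = 4412/27 and P* = 3865/54.
With the rebate, buyers effectively pay Pb = Ps − 26, where Ps is the price sellers receive.
On the curves, Pb = 92 - 0.125Q and Ps = 185/14 + (5/14)Q; the wedge Ps − Pb = 26 gives 185/14 + (5/14)Q − (92 - 0.125Q) = 26, so Q' = 652/3.
Then Pb = 92 − 0.125·(652/3) = 389/6 and Ps = 185/14 + (5/14)·(652/3) = 545/6.
Government outlay = subsidy × quantity = 26 × 652/3 = 16952/3.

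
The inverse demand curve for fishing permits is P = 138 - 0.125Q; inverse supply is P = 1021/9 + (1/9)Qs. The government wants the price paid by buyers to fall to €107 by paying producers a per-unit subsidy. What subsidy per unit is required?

At a buyer price of 107, quantity demanded is 1104 − 8·107 = 248.
Sellers supply 248 only when they receive Ps = 1021/9 + (1/9)·248 = 141.
s = Ps − Pb = 141 − 107 = 34.

Required subsidy s = €34 per unit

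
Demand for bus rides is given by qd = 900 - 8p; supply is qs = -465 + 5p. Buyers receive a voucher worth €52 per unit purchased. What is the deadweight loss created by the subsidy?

Deadweight loss = €4160

Pre-subsidy: 900 - 8p = -465 + 5p gives p* = 105, q* = 60.
With the rebate, buyers effectively pay pb = ps − 52, where ps is the price sellers receive.
Demand in terms of ps becomes qd = 900 − 8(ps − 52) = 1316 - 8ps. Setting this equal to supply: 1316 - 8ps = -465 + 5ps, so ps = 137.
Buyers pay pb = 137 − 52 = 85; q' = -465 + 5·137 = 220.
The subsidy expands output by 220 − 60 = 160 past the efficient level; on those units the gap between marginal cost and willingness to pay runs from 0 up to 52.
DWL = ½ × 52 × 160 = 4160.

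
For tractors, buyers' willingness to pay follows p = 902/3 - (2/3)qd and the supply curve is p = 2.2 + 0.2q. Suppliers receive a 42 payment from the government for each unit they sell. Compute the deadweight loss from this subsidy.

Deadweight loss = 13230/13

Pre-subsidy: 902/3 - (2/3)q = 2.2 + 0.2q gives q* = 4477/13 and p* = 924/13.
With the subsidy, sellers receive ps = pb + 42 for each unit, where pb is the price buyers pay.
On the curves, pb = 902/3 - (2/3)q and ps = 2.2 + 0.2q; the wedge ps − pb = 42 gives 2.2 + 0.2q − (902/3 - (2/3)q) = 42, so q' = 5107/13.
Then pb = 902/3 − (2/3)·(5107/13) = 504/13 and ps = 2.2 + 0.2·(5107/13) = 1050/13.
The subsidy expands output by 5107/13 − 4477/13 = 630/13 past the efficient level; on those units the gap between marginal cost and willingness to pay runs from 0 up to 42.
DWL = ½ × 42 × 630/13 = 13230/13.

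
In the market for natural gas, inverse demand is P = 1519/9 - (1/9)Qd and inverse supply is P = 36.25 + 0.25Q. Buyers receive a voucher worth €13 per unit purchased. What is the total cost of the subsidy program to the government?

Pre-subsidy: 1519/9 - (1/9)Q = 36.25 + 0.25Q gives Q* = 367 and P* = 128.
With the rebate, buyers effectively pay Pb = Ps − 13, where Ps is the price sellers receive.
On the curves, Pb = 1519/9 - (1/9)Q and Ps = 36.25 + 0.25Q; the wedge Ps − Pb = 13 gives 36.25 + 0.25Q − (1519/9 - (1/9)Q) = 13, so Q' = 403.
Then Pb = 1519/9 − (1/9)·403 = 124 and Ps = 36.25 + 0.25·403 = 137.
Government outlay = subsidy × quantity = 13 × 403 = 5239.

Government cost = €5239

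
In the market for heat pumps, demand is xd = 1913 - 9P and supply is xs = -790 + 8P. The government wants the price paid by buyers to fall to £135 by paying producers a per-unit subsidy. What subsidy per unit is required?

At a buyer price of 135, quantity demanded is 1913 − 9·135 = 698.
Sellers supply 698 only when they receive Ps with -790 + 8·Ps = 698, i.e. Ps = 186.
s = Ps − Pb = 186 − 135 = 51.

Required subsidy s = £51 per unit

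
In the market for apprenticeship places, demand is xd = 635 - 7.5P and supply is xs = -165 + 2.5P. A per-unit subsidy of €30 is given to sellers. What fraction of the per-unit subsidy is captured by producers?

Producer share = 0.75

Pre-subsidy: 635 - 7.5P = -165 + 2.5P gives P* = 80, x* = 35.
With the subsidy, sellers receive Ps = Pb + 30 for each unit, where Pb is the price buyers pay.
Supply in terms of Pb becomes xs = -165 + 2.5(Pb + 30) = -90 + 2.5Pb. Setting this equal to demand: 635 - 7.5Pb = -90 + 2.5Pb, so Pb = 72.5.
Sellers receive Ps = 72.5 + 30 = 102.5; x' = 635 − 7.5·72.5 = 91.25.
Buyers' price falls by P* − Pb = 80 − 72.5 = 7.5; sellers' price rises by Ps − P* = 102.5 − 80 = 22.5.
So producers capture 22.5/30 = 0.75 of each unit of subsidy.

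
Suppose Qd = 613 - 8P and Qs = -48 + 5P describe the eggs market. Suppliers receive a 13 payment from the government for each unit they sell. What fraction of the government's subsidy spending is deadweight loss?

Pre-subsidy: 613 - 8P = -48 + 5P gives P* = 661/13, Q* = 2681/13.
With the subsidy, sellers receive Ps = Pb + 13 for each unit, where Pb is the price buyers pay.
Supply in terms of Pb becomes Qs = -48 + 5(Pb + 13) = 17 + 5Pb. Setting this equal to demand: 613 - 8Pb = 17 + 5Pb, so Pb = 596/13.
Sellers receive Ps = 596/13 + 13 = 765/13; Q' = 613 − 8·(596/13) = 3201/13.
ΔCS = ½(2681/13 + 3201/13)(661/13 − 596/13) = 14705/13; ΔPS = ½(2681/13 + 3201/13)(765/13 − 661/13) = 23528/13.
Government spending = 13 × 3201/13 = 3201.
DWL = ½ × 13 × (3201/13 − 2681/13) = 260; fraction = 260 / 3201 = 260/3201.

DWL / government spending = 260/3201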